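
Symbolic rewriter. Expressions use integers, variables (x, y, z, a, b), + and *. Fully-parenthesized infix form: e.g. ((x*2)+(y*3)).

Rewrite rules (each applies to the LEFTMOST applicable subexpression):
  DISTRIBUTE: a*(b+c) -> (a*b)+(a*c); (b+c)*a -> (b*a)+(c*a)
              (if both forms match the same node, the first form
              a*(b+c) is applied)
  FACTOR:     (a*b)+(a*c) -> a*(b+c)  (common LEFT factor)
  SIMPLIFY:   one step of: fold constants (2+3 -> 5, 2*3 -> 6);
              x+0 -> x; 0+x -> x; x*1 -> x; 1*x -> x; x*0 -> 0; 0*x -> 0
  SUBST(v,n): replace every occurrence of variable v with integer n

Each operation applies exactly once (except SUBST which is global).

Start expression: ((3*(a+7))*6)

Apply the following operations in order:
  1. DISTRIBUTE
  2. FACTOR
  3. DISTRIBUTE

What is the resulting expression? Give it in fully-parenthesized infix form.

Answer: (((3*a)+(3*7))*6)

Derivation:
Start: ((3*(a+7))*6)
Apply DISTRIBUTE at L (target: (3*(a+7))): ((3*(a+7))*6) -> (((3*a)+(3*7))*6)
Apply FACTOR at L (target: ((3*a)+(3*7))): (((3*a)+(3*7))*6) -> ((3*(a+7))*6)
Apply DISTRIBUTE at L (target: (3*(a+7))): ((3*(a+7))*6) -> (((3*a)+(3*7))*6)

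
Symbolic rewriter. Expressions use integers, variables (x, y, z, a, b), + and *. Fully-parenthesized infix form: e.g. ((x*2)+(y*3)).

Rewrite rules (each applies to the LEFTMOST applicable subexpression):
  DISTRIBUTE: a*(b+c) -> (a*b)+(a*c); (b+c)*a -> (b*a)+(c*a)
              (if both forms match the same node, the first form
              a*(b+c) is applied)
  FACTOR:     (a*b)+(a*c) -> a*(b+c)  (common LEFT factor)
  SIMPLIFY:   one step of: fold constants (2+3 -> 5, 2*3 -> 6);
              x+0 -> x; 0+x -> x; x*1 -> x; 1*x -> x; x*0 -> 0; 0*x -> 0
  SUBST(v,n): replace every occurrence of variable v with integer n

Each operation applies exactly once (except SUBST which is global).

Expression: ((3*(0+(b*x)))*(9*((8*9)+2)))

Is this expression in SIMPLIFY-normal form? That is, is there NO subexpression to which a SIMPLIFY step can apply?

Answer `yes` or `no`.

Answer: no

Derivation:
Expression: ((3*(0+(b*x)))*(9*((8*9)+2)))
Scanning for simplifiable subexpressions (pre-order)...
  at root: ((3*(0+(b*x)))*(9*((8*9)+2))) (not simplifiable)
  at L: (3*(0+(b*x))) (not simplifiable)
  at LR: (0+(b*x)) (SIMPLIFIABLE)
  at LRR: (b*x) (not simplifiable)
  at R: (9*((8*9)+2)) (not simplifiable)
  at RR: ((8*9)+2) (not simplifiable)
  at RRL: (8*9) (SIMPLIFIABLE)
Found simplifiable subexpr at path LR: (0+(b*x))
One SIMPLIFY step would give: ((3*(b*x))*(9*((8*9)+2)))
-> NOT in normal form.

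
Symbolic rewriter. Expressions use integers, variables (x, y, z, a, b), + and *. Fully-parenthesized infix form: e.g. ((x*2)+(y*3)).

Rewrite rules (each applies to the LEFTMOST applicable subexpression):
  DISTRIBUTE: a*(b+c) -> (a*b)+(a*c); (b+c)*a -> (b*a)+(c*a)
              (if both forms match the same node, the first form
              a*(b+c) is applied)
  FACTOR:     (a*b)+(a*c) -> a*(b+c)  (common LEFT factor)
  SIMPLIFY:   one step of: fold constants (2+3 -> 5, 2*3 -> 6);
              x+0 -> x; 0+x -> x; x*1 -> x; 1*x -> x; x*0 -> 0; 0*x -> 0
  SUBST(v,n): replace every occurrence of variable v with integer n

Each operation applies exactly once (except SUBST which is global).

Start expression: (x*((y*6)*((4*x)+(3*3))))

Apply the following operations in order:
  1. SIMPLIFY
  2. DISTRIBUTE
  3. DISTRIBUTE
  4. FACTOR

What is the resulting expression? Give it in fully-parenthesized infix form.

Answer: (x*(((y*6)*(4*x))+((y*6)*9)))

Derivation:
Start: (x*((y*6)*((4*x)+(3*3))))
Apply SIMPLIFY at RRR (target: (3*3)): (x*((y*6)*((4*x)+(3*3)))) -> (x*((y*6)*((4*x)+9)))
Apply DISTRIBUTE at R (target: ((y*6)*((4*x)+9))): (x*((y*6)*((4*x)+9))) -> (x*(((y*6)*(4*x))+((y*6)*9)))
Apply DISTRIBUTE at root (target: (x*(((y*6)*(4*x))+((y*6)*9)))): (x*(((y*6)*(4*x))+((y*6)*9))) -> ((x*((y*6)*(4*x)))+(x*((y*6)*9)))
Apply FACTOR at root (target: ((x*((y*6)*(4*x)))+(x*((y*6)*9)))): ((x*((y*6)*(4*x)))+(x*((y*6)*9))) -> (x*(((y*6)*(4*x))+((y*6)*9)))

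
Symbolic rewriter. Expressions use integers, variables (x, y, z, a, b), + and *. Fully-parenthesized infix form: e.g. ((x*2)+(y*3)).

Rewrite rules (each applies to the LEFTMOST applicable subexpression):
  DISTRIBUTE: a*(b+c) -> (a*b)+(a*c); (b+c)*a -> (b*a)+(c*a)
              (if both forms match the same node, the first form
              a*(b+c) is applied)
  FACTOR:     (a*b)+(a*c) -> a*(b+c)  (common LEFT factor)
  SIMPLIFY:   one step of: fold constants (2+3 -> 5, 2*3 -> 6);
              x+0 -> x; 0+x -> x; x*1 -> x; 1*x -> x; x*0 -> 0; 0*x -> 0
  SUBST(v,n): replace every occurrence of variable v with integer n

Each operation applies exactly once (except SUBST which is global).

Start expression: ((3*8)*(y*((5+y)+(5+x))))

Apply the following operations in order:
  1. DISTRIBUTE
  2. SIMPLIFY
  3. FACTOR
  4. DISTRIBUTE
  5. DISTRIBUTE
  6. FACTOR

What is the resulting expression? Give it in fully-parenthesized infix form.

Answer: (24*((y*(5+y))+(y*(5+x))))

Derivation:
Start: ((3*8)*(y*((5+y)+(5+x))))
Apply DISTRIBUTE at R (target: (y*((5+y)+(5+x)))): ((3*8)*(y*((5+y)+(5+x)))) -> ((3*8)*((y*(5+y))+(y*(5+x))))
Apply SIMPLIFY at L (target: (3*8)): ((3*8)*((y*(5+y))+(y*(5+x)))) -> (24*((y*(5+y))+(y*(5+x))))
Apply FACTOR at R (target: ((y*(5+y))+(y*(5+x)))): (24*((y*(5+y))+(y*(5+x)))) -> (24*(y*((5+y)+(5+x))))
Apply DISTRIBUTE at R (target: (y*((5+y)+(5+x)))): (24*(y*((5+y)+(5+x)))) -> (24*((y*(5+y))+(y*(5+x))))
Apply DISTRIBUTE at root (target: (24*((y*(5+y))+(y*(5+x))))): (24*((y*(5+y))+(y*(5+x)))) -> ((24*(y*(5+y)))+(24*(y*(5+x))))
Apply FACTOR at root (target: ((24*(y*(5+y)))+(24*(y*(5+x))))): ((24*(y*(5+y)))+(24*(y*(5+x)))) -> (24*((y*(5+y))+(y*(5+x))))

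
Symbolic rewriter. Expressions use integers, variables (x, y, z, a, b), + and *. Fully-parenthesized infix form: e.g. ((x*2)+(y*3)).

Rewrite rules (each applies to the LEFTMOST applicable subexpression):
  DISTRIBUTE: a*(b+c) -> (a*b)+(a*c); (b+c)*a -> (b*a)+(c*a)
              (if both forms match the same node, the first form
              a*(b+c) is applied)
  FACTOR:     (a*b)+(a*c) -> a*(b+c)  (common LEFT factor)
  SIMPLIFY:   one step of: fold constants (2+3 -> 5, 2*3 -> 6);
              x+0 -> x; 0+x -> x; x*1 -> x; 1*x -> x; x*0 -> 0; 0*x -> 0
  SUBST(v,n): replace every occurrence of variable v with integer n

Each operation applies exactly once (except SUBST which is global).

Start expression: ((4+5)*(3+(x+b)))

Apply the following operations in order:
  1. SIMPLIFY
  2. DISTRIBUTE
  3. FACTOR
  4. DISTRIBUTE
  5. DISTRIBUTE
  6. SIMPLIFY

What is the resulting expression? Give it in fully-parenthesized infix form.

Answer: (27+((9*x)+(9*b)))

Derivation:
Start: ((4+5)*(3+(x+b)))
Apply SIMPLIFY at L (target: (4+5)): ((4+5)*(3+(x+b))) -> (9*(3+(x+b)))
Apply DISTRIBUTE at root (target: (9*(3+(x+b)))): (9*(3+(x+b))) -> ((9*3)+(9*(x+b)))
Apply FACTOR at root (target: ((9*3)+(9*(x+b)))): ((9*3)+(9*(x+b))) -> (9*(3+(x+b)))
Apply DISTRIBUTE at root (target: (9*(3+(x+b)))): (9*(3+(x+b))) -> ((9*3)+(9*(x+b)))
Apply DISTRIBUTE at R (target: (9*(x+b))): ((9*3)+(9*(x+b))) -> ((9*3)+((9*x)+(9*b)))
Apply SIMPLIFY at L (target: (9*3)): ((9*3)+((9*x)+(9*b))) -> (27+((9*x)+(9*b)))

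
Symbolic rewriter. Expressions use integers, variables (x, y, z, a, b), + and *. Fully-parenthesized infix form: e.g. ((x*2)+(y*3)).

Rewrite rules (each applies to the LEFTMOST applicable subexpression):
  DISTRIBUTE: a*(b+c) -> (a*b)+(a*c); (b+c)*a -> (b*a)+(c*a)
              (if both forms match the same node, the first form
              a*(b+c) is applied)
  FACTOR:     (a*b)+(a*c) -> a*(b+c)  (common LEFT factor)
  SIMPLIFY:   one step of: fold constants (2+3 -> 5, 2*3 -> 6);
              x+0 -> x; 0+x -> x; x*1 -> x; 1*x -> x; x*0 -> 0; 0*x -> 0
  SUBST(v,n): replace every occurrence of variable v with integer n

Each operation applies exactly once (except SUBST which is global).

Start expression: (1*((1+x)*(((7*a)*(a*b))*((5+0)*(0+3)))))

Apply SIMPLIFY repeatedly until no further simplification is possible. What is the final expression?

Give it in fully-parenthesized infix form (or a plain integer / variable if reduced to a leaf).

Answer: ((1+x)*(((7*a)*(a*b))*15))

Derivation:
Start: (1*((1+x)*(((7*a)*(a*b))*((5+0)*(0+3)))))
Step 1: at root: (1*((1+x)*(((7*a)*(a*b))*((5+0)*(0+3))))) -> ((1+x)*(((7*a)*(a*b))*((5+0)*(0+3)))); overall: (1*((1+x)*(((7*a)*(a*b))*((5+0)*(0+3))))) -> ((1+x)*(((7*a)*(a*b))*((5+0)*(0+3))))
Step 2: at RRL: (5+0) -> 5; overall: ((1+x)*(((7*a)*(a*b))*((5+0)*(0+3)))) -> ((1+x)*(((7*a)*(a*b))*(5*(0+3))))
Step 3: at RRR: (0+3) -> 3; overall: ((1+x)*(((7*a)*(a*b))*(5*(0+3)))) -> ((1+x)*(((7*a)*(a*b))*(5*3)))
Step 4: at RR: (5*3) -> 15; overall: ((1+x)*(((7*a)*(a*b))*(5*3))) -> ((1+x)*(((7*a)*(a*b))*15))
Fixed point: ((1+x)*(((7*a)*(a*b))*15))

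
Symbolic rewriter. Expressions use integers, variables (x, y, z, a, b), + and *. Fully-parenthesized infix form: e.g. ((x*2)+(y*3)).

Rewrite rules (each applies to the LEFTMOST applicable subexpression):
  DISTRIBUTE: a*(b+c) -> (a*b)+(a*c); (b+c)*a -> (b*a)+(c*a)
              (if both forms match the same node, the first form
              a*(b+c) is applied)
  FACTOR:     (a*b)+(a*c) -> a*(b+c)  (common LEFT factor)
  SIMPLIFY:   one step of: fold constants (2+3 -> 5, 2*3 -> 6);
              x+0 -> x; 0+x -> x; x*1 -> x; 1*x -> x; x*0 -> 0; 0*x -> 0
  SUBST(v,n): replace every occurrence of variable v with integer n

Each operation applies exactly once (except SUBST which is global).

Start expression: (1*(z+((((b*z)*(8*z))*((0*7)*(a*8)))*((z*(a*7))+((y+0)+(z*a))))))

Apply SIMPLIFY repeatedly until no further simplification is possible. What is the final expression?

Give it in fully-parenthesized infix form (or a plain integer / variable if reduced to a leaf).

Answer: z

Derivation:
Start: (1*(z+((((b*z)*(8*z))*((0*7)*(a*8)))*((z*(a*7))+((y+0)+(z*a))))))
Step 1: at root: (1*(z+((((b*z)*(8*z))*((0*7)*(a*8)))*((z*(a*7))+((y+0)+(z*a)))))) -> (z+((((b*z)*(8*z))*((0*7)*(a*8)))*((z*(a*7))+((y+0)+(z*a))))); overall: (1*(z+((((b*z)*(8*z))*((0*7)*(a*8)))*((z*(a*7))+((y+0)+(z*a)))))) -> (z+((((b*z)*(8*z))*((0*7)*(a*8)))*((z*(a*7))+((y+0)+(z*a)))))
Step 2: at RLRL: (0*7) -> 0; overall: (z+((((b*z)*(8*z))*((0*7)*(a*8)))*((z*(a*7))+((y+0)+(z*a))))) -> (z+((((b*z)*(8*z))*(0*(a*8)))*((z*(a*7))+((y+0)+(z*a)))))
Step 3: at RLR: (0*(a*8)) -> 0; overall: (z+((((b*z)*(8*z))*(0*(a*8)))*((z*(a*7))+((y+0)+(z*a))))) -> (z+((((b*z)*(8*z))*0)*((z*(a*7))+((y+0)+(z*a)))))
Step 4: at RL: (((b*z)*(8*z))*0) -> 0; overall: (z+((((b*z)*(8*z))*0)*((z*(a*7))+((y+0)+(z*a))))) -> (z+(0*((z*(a*7))+((y+0)+(z*a)))))
Step 5: at R: (0*((z*(a*7))+((y+0)+(z*a)))) -> 0; overall: (z+(0*((z*(a*7))+((y+0)+(z*a))))) -> (z+0)
Step 6: at root: (z+0) -> z; overall: (z+0) -> z
Fixed point: z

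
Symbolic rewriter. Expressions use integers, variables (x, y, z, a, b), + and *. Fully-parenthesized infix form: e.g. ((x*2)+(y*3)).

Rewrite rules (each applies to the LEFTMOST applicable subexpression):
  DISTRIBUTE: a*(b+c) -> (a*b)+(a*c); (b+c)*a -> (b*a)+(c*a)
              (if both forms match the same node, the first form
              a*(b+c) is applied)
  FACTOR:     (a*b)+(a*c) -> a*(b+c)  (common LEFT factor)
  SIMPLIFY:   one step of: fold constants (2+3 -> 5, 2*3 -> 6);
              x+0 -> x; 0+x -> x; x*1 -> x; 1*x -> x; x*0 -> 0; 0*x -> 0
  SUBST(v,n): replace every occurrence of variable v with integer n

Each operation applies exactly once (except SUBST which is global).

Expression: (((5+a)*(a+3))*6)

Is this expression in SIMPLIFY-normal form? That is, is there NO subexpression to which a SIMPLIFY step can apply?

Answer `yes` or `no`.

Answer: yes

Derivation:
Expression: (((5+a)*(a+3))*6)
Scanning for simplifiable subexpressions (pre-order)...
  at root: (((5+a)*(a+3))*6) (not simplifiable)
  at L: ((5+a)*(a+3)) (not simplifiable)
  at LL: (5+a) (not simplifiable)
  at LR: (a+3) (not simplifiable)
Result: no simplifiable subexpression found -> normal form.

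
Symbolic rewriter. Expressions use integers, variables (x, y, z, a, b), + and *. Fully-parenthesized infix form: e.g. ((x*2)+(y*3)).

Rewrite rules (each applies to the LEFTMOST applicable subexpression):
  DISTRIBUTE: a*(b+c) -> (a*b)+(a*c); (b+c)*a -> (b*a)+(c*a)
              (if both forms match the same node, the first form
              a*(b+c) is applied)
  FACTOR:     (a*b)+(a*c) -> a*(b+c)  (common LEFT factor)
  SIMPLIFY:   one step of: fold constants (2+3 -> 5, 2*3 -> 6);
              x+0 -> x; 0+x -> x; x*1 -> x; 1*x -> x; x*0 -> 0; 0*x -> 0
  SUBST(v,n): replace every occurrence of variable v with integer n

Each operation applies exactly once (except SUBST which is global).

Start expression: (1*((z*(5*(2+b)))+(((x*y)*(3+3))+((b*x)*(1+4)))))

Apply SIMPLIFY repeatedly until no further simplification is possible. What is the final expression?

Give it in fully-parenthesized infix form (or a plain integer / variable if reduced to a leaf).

Answer: ((z*(5*(2+b)))+(((x*y)*6)+((b*x)*5)))

Derivation:
Start: (1*((z*(5*(2+b)))+(((x*y)*(3+3))+((b*x)*(1+4)))))
Step 1: at root: (1*((z*(5*(2+b)))+(((x*y)*(3+3))+((b*x)*(1+4))))) -> ((z*(5*(2+b)))+(((x*y)*(3+3))+((b*x)*(1+4)))); overall: (1*((z*(5*(2+b)))+(((x*y)*(3+3))+((b*x)*(1+4))))) -> ((z*(5*(2+b)))+(((x*y)*(3+3))+((b*x)*(1+4))))
Step 2: at RLR: (3+3) -> 6; overall: ((z*(5*(2+b)))+(((x*y)*(3+3))+((b*x)*(1+4)))) -> ((z*(5*(2+b)))+(((x*y)*6)+((b*x)*(1+4))))
Step 3: at RRR: (1+4) -> 5; overall: ((z*(5*(2+b)))+(((x*y)*6)+((b*x)*(1+4)))) -> ((z*(5*(2+b)))+(((x*y)*6)+((b*x)*5)))
Fixed point: ((z*(5*(2+b)))+(((x*y)*6)+((b*x)*5)))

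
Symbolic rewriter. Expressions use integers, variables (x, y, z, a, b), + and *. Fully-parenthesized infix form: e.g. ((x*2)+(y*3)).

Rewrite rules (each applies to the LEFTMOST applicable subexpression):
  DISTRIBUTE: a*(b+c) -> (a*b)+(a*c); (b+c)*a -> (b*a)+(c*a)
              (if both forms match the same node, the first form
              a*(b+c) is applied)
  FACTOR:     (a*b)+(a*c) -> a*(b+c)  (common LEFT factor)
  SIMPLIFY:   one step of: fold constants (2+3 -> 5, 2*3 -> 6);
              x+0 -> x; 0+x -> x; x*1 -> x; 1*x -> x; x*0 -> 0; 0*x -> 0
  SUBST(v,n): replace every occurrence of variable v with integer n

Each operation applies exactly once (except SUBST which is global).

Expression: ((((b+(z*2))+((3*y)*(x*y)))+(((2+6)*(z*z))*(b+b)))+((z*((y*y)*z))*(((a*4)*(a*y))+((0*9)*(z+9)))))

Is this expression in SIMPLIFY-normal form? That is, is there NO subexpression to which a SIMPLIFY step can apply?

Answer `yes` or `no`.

Expression: ((((b+(z*2))+((3*y)*(x*y)))+(((2+6)*(z*z))*(b+b)))+((z*((y*y)*z))*(((a*4)*(a*y))+((0*9)*(z+9)))))
Scanning for simplifiable subexpressions (pre-order)...
  at root: ((((b+(z*2))+((3*y)*(x*y)))+(((2+6)*(z*z))*(b+b)))+((z*((y*y)*z))*(((a*4)*(a*y))+((0*9)*(z+9))))) (not simplifiable)
  at L: (((b+(z*2))+((3*y)*(x*y)))+(((2+6)*(z*z))*(b+b))) (not simplifiable)
  at LL: ((b+(z*2))+((3*y)*(x*y))) (not simplifiable)
  at LLL: (b+(z*2)) (not simplifiable)
  at LLLR: (z*2) (not simplifiable)
  at LLR: ((3*y)*(x*y)) (not simplifiable)
  at LLRL: (3*y) (not simplifiable)
  at LLRR: (x*y) (not simplifiable)
  at LR: (((2+6)*(z*z))*(b+b)) (not simplifiable)
  at LRL: ((2+6)*(z*z)) (not simplifiable)
  at LRLL: (2+6) (SIMPLIFIABLE)
  at LRLR: (z*z) (not simplifiable)
  at LRR: (b+b) (not simplifiable)
  at R: ((z*((y*y)*z))*(((a*4)*(a*y))+((0*9)*(z+9)))) (not simplifiable)
  at RL: (z*((y*y)*z)) (not simplifiable)
  at RLR: ((y*y)*z) (not simplifiable)
  at RLRL: (y*y) (not simplifiable)
  at RR: (((a*4)*(a*y))+((0*9)*(z+9))) (not simplifiable)
  at RRL: ((a*4)*(a*y)) (not simplifiable)
  at RRLL: (a*4) (not simplifiable)
  at RRLR: (a*y) (not simplifiable)
  at RRR: ((0*9)*(z+9)) (not simplifiable)
  at RRRL: (0*9) (SIMPLIFIABLE)
  at RRRR: (z+9) (not simplifiable)
Found simplifiable subexpr at path LRLL: (2+6)
One SIMPLIFY step would give: ((((b+(z*2))+((3*y)*(x*y)))+((8*(z*z))*(b+b)))+((z*((y*y)*z))*(((a*4)*(a*y))+((0*9)*(z+9)))))
-> NOT in normal form.

Answer: no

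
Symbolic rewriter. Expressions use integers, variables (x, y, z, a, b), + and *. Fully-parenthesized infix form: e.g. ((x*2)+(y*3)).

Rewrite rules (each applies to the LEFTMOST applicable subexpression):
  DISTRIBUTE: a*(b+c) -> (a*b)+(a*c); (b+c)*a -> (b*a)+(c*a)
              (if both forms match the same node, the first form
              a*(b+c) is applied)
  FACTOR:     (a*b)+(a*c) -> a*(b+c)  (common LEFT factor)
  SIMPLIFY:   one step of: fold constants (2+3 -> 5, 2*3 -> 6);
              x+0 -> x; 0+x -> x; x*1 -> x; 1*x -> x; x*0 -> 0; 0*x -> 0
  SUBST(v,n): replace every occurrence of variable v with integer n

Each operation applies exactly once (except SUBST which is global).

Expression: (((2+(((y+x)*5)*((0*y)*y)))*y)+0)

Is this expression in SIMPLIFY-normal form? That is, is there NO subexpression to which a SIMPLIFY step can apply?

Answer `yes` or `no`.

Expression: (((2+(((y+x)*5)*((0*y)*y)))*y)+0)
Scanning for simplifiable subexpressions (pre-order)...
  at root: (((2+(((y+x)*5)*((0*y)*y)))*y)+0) (SIMPLIFIABLE)
  at L: ((2+(((y+x)*5)*((0*y)*y)))*y) (not simplifiable)
  at LL: (2+(((y+x)*5)*((0*y)*y))) (not simplifiable)
  at LLR: (((y+x)*5)*((0*y)*y)) (not simplifiable)
  at LLRL: ((y+x)*5) (not simplifiable)
  at LLRLL: (y+x) (not simplifiable)
  at LLRR: ((0*y)*y) (not simplifiable)
  at LLRRL: (0*y) (SIMPLIFIABLE)
Found simplifiable subexpr at path root: (((2+(((y+x)*5)*((0*y)*y)))*y)+0)
One SIMPLIFY step would give: ((2+(((y+x)*5)*((0*y)*y)))*y)
-> NOT in normal form.

Answer: no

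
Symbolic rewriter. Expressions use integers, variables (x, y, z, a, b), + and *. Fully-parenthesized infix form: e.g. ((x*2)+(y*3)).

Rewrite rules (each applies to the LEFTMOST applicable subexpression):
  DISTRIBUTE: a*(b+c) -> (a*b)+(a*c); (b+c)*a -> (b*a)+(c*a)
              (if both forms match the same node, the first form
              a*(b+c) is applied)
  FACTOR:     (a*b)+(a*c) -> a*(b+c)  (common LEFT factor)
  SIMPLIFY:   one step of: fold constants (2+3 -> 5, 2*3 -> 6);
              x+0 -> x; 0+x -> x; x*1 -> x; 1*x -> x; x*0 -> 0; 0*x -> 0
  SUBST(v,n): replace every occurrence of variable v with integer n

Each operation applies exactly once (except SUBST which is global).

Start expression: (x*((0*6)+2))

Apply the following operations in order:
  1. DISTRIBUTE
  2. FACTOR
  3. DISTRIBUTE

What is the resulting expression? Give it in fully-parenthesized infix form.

Start: (x*((0*6)+2))
Apply DISTRIBUTE at root (target: (x*((0*6)+2))): (x*((0*6)+2)) -> ((x*(0*6))+(x*2))
Apply FACTOR at root (target: ((x*(0*6))+(x*2))): ((x*(0*6))+(x*2)) -> (x*((0*6)+2))
Apply DISTRIBUTE at root (target: (x*((0*6)+2))): (x*((0*6)+2)) -> ((x*(0*6))+(x*2))

Answer: ((x*(0*6))+(x*2))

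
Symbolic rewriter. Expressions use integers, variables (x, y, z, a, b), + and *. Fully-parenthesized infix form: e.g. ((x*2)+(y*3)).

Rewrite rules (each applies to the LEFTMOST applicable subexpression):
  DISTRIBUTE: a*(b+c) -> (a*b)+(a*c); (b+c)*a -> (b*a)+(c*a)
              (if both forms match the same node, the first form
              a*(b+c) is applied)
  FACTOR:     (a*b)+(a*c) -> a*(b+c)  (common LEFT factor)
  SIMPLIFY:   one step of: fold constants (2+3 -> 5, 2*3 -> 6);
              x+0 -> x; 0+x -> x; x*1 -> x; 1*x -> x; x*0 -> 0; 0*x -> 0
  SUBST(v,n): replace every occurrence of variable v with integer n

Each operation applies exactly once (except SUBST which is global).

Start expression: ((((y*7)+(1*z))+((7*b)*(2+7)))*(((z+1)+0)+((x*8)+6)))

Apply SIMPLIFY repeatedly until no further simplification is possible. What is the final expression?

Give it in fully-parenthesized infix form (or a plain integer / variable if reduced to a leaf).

Start: ((((y*7)+(1*z))+((7*b)*(2+7)))*(((z+1)+0)+((x*8)+6)))
Step 1: at LLR: (1*z) -> z; overall: ((((y*7)+(1*z))+((7*b)*(2+7)))*(((z+1)+0)+((x*8)+6))) -> ((((y*7)+z)+((7*b)*(2+7)))*(((z+1)+0)+((x*8)+6)))
Step 2: at LRR: (2+7) -> 9; overall: ((((y*7)+z)+((7*b)*(2+7)))*(((z+1)+0)+((x*8)+6))) -> ((((y*7)+z)+((7*b)*9))*(((z+1)+0)+((x*8)+6)))
Step 3: at RL: ((z+1)+0) -> (z+1); overall: ((((y*7)+z)+((7*b)*9))*(((z+1)+0)+((x*8)+6))) -> ((((y*7)+z)+((7*b)*9))*((z+1)+((x*8)+6)))
Fixed point: ((((y*7)+z)+((7*b)*9))*((z+1)+((x*8)+6)))

Answer: ((((y*7)+z)+((7*b)*9))*((z+1)+((x*8)+6)))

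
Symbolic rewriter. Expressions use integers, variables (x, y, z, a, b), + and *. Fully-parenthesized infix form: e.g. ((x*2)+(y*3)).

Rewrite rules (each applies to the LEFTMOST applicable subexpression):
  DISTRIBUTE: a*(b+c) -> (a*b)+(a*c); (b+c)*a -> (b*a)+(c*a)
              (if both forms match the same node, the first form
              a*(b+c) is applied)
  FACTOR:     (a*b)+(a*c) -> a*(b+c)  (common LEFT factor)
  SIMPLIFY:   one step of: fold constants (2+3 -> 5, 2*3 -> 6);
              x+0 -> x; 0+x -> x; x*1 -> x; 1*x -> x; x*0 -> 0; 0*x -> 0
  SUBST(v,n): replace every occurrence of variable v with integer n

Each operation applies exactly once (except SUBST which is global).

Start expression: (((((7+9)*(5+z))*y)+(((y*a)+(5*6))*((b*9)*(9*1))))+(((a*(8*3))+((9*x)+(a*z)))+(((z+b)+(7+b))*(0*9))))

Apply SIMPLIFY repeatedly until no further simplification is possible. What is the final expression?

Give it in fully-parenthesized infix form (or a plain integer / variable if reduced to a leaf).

Answer: ((((16*(5+z))*y)+(((y*a)+30)*((b*9)*9)))+((a*24)+((9*x)+(a*z))))

Derivation:
Start: (((((7+9)*(5+z))*y)+(((y*a)+(5*6))*((b*9)*(9*1))))+(((a*(8*3))+((9*x)+(a*z)))+(((z+b)+(7+b))*(0*9))))
Step 1: at LLLL: (7+9) -> 16; overall: (((((7+9)*(5+z))*y)+(((y*a)+(5*6))*((b*9)*(9*1))))+(((a*(8*3))+((9*x)+(a*z)))+(((z+b)+(7+b))*(0*9)))) -> ((((16*(5+z))*y)+(((y*a)+(5*6))*((b*9)*(9*1))))+(((a*(8*3))+((9*x)+(a*z)))+(((z+b)+(7+b))*(0*9))))
Step 2: at LRLR: (5*6) -> 30; overall: ((((16*(5+z))*y)+(((y*a)+(5*6))*((b*9)*(9*1))))+(((a*(8*3))+((9*x)+(a*z)))+(((z+b)+(7+b))*(0*9)))) -> ((((16*(5+z))*y)+(((y*a)+30)*((b*9)*(9*1))))+(((a*(8*3))+((9*x)+(a*z)))+(((z+b)+(7+b))*(0*9))))
Step 3: at LRRR: (9*1) -> 9; overall: ((((16*(5+z))*y)+(((y*a)+30)*((b*9)*(9*1))))+(((a*(8*3))+((9*x)+(a*z)))+(((z+b)+(7+b))*(0*9)))) -> ((((16*(5+z))*y)+(((y*a)+30)*((b*9)*9)))+(((a*(8*3))+((9*x)+(a*z)))+(((z+b)+(7+b))*(0*9))))
Step 4: at RLLR: (8*3) -> 24; overall: ((((16*(5+z))*y)+(((y*a)+30)*((b*9)*9)))+(((a*(8*3))+((9*x)+(a*z)))+(((z+b)+(7+b))*(0*9)))) -> ((((16*(5+z))*y)+(((y*a)+30)*((b*9)*9)))+(((a*24)+((9*x)+(a*z)))+(((z+b)+(7+b))*(0*9))))
Step 5: at RRR: (0*9) -> 0; overall: ((((16*(5+z))*y)+(((y*a)+30)*((b*9)*9)))+(((a*24)+((9*x)+(a*z)))+(((z+b)+(7+b))*(0*9)))) -> ((((16*(5+z))*y)+(((y*a)+30)*((b*9)*9)))+(((a*24)+((9*x)+(a*z)))+(((z+b)+(7+b))*0)))
Step 6: at RR: (((z+b)+(7+b))*0) -> 0; overall: ((((16*(5+z))*y)+(((y*a)+30)*((b*9)*9)))+(((a*24)+((9*x)+(a*z)))+(((z+b)+(7+b))*0))) -> ((((16*(5+z))*y)+(((y*a)+30)*((b*9)*9)))+(((a*24)+((9*x)+(a*z)))+0))
Step 7: at R: (((a*24)+((9*x)+(a*z)))+0) -> ((a*24)+((9*x)+(a*z))); overall: ((((16*(5+z))*y)+(((y*a)+30)*((b*9)*9)))+(((a*24)+((9*x)+(a*z)))+0)) -> ((((16*(5+z))*y)+(((y*a)+30)*((b*9)*9)))+((a*24)+((9*x)+(a*z))))
Fixed point: ((((16*(5+z))*y)+(((y*a)+30)*((b*9)*9)))+((a*24)+((9*x)+(a*z))))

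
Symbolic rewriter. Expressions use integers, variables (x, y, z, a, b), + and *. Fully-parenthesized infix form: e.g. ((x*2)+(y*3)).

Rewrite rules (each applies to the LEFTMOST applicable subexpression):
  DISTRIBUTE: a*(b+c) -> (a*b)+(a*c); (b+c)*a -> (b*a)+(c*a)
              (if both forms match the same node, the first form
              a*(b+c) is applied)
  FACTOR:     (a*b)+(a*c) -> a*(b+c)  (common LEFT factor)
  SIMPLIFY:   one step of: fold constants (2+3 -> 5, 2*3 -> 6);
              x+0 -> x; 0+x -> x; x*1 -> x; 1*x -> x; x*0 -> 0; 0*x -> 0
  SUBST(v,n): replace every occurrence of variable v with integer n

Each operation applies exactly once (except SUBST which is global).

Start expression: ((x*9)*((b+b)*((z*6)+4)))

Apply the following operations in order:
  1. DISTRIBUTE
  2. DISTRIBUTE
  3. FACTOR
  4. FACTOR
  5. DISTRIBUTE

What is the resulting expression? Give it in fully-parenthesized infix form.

Answer: ((x*9)*(((b+b)*(z*6))+((b+b)*4)))

Derivation:
Start: ((x*9)*((b+b)*((z*6)+4)))
Apply DISTRIBUTE at R (target: ((b+b)*((z*6)+4))): ((x*9)*((b+b)*((z*6)+4))) -> ((x*9)*(((b+b)*(z*6))+((b+b)*4)))
Apply DISTRIBUTE at root (target: ((x*9)*(((b+b)*(z*6))+((b+b)*4)))): ((x*9)*(((b+b)*(z*6))+((b+b)*4))) -> (((x*9)*((b+b)*(z*6)))+((x*9)*((b+b)*4)))
Apply FACTOR at root (target: (((x*9)*((b+b)*(z*6)))+((x*9)*((b+b)*4)))): (((x*9)*((b+b)*(z*6)))+((x*9)*((b+b)*4))) -> ((x*9)*(((b+b)*(z*6))+((b+b)*4)))
Apply FACTOR at R (target: (((b+b)*(z*6))+((b+b)*4))): ((x*9)*(((b+b)*(z*6))+((b+b)*4))) -> ((x*9)*((b+b)*((z*6)+4)))
Apply DISTRIBUTE at R (target: ((b+b)*((z*6)+4))): ((x*9)*((b+b)*((z*6)+4))) -> ((x*9)*(((b+b)*(z*6))+((b+b)*4)))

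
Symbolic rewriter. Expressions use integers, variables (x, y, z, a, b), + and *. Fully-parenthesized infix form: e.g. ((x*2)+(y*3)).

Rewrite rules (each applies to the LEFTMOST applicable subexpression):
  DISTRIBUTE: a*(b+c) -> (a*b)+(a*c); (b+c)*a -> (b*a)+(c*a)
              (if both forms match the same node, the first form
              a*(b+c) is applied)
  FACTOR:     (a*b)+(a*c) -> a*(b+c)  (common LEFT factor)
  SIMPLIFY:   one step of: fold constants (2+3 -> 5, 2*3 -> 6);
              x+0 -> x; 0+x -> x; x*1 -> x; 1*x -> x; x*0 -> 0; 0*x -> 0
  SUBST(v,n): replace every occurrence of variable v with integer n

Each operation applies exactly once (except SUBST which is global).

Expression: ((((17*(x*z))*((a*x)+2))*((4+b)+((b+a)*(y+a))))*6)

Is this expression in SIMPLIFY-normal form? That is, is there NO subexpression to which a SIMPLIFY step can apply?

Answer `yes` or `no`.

Expression: ((((17*(x*z))*((a*x)+2))*((4+b)+((b+a)*(y+a))))*6)
Scanning for simplifiable subexpressions (pre-order)...
  at root: ((((17*(x*z))*((a*x)+2))*((4+b)+((b+a)*(y+a))))*6) (not simplifiable)
  at L: (((17*(x*z))*((a*x)+2))*((4+b)+((b+a)*(y+a)))) (not simplifiable)
  at LL: ((17*(x*z))*((a*x)+2)) (not simplifiable)
  at LLL: (17*(x*z)) (not simplifiable)
  at LLLR: (x*z) (not simplifiable)
  at LLR: ((a*x)+2) (not simplifiable)
  at LLRL: (a*x) (not simplifiable)
  at LR: ((4+b)+((b+a)*(y+a))) (not simplifiable)
  at LRL: (4+b) (not simplifiable)
  at LRR: ((b+a)*(y+a)) (not simplifiable)
  at LRRL: (b+a) (not simplifiable)
  at LRRR: (y+a) (not simplifiable)
Result: no simplifiable subexpression found -> normal form.

Answer: yes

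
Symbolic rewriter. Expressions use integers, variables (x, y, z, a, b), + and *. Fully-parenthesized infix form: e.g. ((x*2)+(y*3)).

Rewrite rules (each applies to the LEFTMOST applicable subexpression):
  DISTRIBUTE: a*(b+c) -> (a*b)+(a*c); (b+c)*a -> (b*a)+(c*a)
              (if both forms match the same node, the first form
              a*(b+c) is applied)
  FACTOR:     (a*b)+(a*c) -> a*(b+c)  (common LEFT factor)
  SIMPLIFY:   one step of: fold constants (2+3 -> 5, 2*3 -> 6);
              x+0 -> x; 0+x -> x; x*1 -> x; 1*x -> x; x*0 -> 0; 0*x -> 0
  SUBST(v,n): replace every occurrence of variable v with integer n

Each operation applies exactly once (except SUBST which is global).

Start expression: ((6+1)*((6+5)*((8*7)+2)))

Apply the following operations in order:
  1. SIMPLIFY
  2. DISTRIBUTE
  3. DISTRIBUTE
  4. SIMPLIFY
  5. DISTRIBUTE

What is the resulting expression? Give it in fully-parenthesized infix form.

Answer: ((7*(11*(8*7)))+(7*((6*2)+(5*2))))

Derivation:
Start: ((6+1)*((6+5)*((8*7)+2)))
Apply SIMPLIFY at L (target: (6+1)): ((6+1)*((6+5)*((8*7)+2))) -> (7*((6+5)*((8*7)+2)))
Apply DISTRIBUTE at R (target: ((6+5)*((8*7)+2))): (7*((6+5)*((8*7)+2))) -> (7*(((6+5)*(8*7))+((6+5)*2)))
Apply DISTRIBUTE at root (target: (7*(((6+5)*(8*7))+((6+5)*2)))): (7*(((6+5)*(8*7))+((6+5)*2))) -> ((7*((6+5)*(8*7)))+(7*((6+5)*2)))
Apply SIMPLIFY at LRL (target: (6+5)): ((7*((6+5)*(8*7)))+(7*((6+5)*2))) -> ((7*(11*(8*7)))+(7*((6+5)*2)))
Apply DISTRIBUTE at RR (target: ((6+5)*2)): ((7*(11*(8*7)))+(7*((6+5)*2))) -> ((7*(11*(8*7)))+(7*((6*2)+(5*2))))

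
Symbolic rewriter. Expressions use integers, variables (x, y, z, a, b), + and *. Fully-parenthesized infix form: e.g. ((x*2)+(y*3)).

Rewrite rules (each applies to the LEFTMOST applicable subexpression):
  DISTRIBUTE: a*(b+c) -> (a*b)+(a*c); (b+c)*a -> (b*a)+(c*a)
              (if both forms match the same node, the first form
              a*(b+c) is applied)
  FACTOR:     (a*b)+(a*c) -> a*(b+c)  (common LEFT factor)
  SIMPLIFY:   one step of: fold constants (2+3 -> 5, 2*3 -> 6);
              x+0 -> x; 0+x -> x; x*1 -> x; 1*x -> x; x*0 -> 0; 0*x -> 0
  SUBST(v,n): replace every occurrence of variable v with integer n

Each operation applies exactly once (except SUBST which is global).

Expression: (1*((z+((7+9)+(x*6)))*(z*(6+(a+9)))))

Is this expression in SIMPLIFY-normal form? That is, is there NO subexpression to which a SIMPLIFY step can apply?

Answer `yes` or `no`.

Answer: no

Derivation:
Expression: (1*((z+((7+9)+(x*6)))*(z*(6+(a+9)))))
Scanning for simplifiable subexpressions (pre-order)...
  at root: (1*((z+((7+9)+(x*6)))*(z*(6+(a+9))))) (SIMPLIFIABLE)
  at R: ((z+((7+9)+(x*6)))*(z*(6+(a+9)))) (not simplifiable)
  at RL: (z+((7+9)+(x*6))) (not simplifiable)
  at RLR: ((7+9)+(x*6)) (not simplifiable)
  at RLRL: (7+9) (SIMPLIFIABLE)
  at RLRR: (x*6) (not simplifiable)
  at RR: (z*(6+(a+9))) (not simplifiable)
  at RRR: (6+(a+9)) (not simplifiable)
  at RRRR: (a+9) (not simplifiable)
Found simplifiable subexpr at path root: (1*((z+((7+9)+(x*6)))*(z*(6+(a+9)))))
One SIMPLIFY step would give: ((z+((7+9)+(x*6)))*(z*(6+(a+9))))
-> NOT in normal form.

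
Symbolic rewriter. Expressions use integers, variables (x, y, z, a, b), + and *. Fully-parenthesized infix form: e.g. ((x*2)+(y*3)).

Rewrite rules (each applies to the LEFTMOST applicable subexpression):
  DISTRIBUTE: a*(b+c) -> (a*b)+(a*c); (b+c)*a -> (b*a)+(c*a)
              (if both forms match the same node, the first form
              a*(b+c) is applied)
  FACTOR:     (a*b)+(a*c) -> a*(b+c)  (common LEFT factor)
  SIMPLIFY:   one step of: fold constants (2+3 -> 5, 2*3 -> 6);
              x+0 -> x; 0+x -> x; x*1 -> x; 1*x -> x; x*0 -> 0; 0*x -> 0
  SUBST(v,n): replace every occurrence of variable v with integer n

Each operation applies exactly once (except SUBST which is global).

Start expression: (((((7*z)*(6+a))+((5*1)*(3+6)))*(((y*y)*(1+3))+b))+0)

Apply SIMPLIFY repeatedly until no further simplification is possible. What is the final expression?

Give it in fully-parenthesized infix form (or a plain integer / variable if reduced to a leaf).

Start: (((((7*z)*(6+a))+((5*1)*(3+6)))*(((y*y)*(1+3))+b))+0)
Step 1: at root: (((((7*z)*(6+a))+((5*1)*(3+6)))*(((y*y)*(1+3))+b))+0) -> ((((7*z)*(6+a))+((5*1)*(3+6)))*(((y*y)*(1+3))+b)); overall: (((((7*z)*(6+a))+((5*1)*(3+6)))*(((y*y)*(1+3))+b))+0) -> ((((7*z)*(6+a))+((5*1)*(3+6)))*(((y*y)*(1+3))+b))
Step 2: at LRL: (5*1) -> 5; overall: ((((7*z)*(6+a))+((5*1)*(3+6)))*(((y*y)*(1+3))+b)) -> ((((7*z)*(6+a))+(5*(3+6)))*(((y*y)*(1+3))+b))
Step 3: at LRR: (3+6) -> 9; overall: ((((7*z)*(6+a))+(5*(3+6)))*(((y*y)*(1+3))+b)) -> ((((7*z)*(6+a))+(5*9))*(((y*y)*(1+3))+b))
Step 4: at LR: (5*9) -> 45; overall: ((((7*z)*(6+a))+(5*9))*(((y*y)*(1+3))+b)) -> ((((7*z)*(6+a))+45)*(((y*y)*(1+3))+b))
Step 5: at RLR: (1+3) -> 4; overall: ((((7*z)*(6+a))+45)*(((y*y)*(1+3))+b)) -> ((((7*z)*(6+a))+45)*(((y*y)*4)+b))
Fixed point: ((((7*z)*(6+a))+45)*(((y*y)*4)+b))

Answer: ((((7*z)*(6+a))+45)*(((y*y)*4)+b))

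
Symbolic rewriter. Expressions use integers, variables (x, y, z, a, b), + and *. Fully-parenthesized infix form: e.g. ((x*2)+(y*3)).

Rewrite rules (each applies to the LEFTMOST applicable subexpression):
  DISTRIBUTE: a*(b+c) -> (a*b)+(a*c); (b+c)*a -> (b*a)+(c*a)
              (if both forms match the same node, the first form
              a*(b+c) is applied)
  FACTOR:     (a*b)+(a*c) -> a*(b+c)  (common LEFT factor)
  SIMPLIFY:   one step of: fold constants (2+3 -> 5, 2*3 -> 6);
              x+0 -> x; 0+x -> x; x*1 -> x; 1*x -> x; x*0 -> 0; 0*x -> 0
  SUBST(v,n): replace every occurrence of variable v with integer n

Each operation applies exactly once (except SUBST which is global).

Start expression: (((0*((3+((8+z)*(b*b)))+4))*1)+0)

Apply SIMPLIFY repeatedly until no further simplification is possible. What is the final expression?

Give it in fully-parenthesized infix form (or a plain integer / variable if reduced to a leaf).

Start: (((0*((3+((8+z)*(b*b)))+4))*1)+0)
Step 1: at root: (((0*((3+((8+z)*(b*b)))+4))*1)+0) -> ((0*((3+((8+z)*(b*b)))+4))*1); overall: (((0*((3+((8+z)*(b*b)))+4))*1)+0) -> ((0*((3+((8+z)*(b*b)))+4))*1)
Step 2: at root: ((0*((3+((8+z)*(b*b)))+4))*1) -> (0*((3+((8+z)*(b*b)))+4)); overall: ((0*((3+((8+z)*(b*b)))+4))*1) -> (0*((3+((8+z)*(b*b)))+4))
Step 3: at root: (0*((3+((8+z)*(b*b)))+4)) -> 0; overall: (0*((3+((8+z)*(b*b)))+4)) -> 0
Fixed point: 0

Answer: 0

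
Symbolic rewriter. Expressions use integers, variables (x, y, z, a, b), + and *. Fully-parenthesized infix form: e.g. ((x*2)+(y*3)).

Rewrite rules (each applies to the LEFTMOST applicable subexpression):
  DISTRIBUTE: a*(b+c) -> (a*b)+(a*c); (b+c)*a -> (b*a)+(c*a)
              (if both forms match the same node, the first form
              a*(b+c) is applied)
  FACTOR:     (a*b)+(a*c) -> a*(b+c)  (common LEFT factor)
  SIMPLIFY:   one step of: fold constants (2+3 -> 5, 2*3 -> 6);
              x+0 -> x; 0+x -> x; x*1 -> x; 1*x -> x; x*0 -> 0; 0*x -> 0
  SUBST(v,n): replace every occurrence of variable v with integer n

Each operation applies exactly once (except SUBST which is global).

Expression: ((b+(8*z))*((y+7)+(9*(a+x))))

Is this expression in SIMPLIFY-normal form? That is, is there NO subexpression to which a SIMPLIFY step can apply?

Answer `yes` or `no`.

Expression: ((b+(8*z))*((y+7)+(9*(a+x))))
Scanning for simplifiable subexpressions (pre-order)...
  at root: ((b+(8*z))*((y+7)+(9*(a+x)))) (not simplifiable)
  at L: (b+(8*z)) (not simplifiable)
  at LR: (8*z) (not simplifiable)
  at R: ((y+7)+(9*(a+x))) (not simplifiable)
  at RL: (y+7) (not simplifiable)
  at RR: (9*(a+x)) (not simplifiable)
  at RRR: (a+x) (not simplifiable)
Result: no simplifiable subexpression found -> normal form.

Answer: yes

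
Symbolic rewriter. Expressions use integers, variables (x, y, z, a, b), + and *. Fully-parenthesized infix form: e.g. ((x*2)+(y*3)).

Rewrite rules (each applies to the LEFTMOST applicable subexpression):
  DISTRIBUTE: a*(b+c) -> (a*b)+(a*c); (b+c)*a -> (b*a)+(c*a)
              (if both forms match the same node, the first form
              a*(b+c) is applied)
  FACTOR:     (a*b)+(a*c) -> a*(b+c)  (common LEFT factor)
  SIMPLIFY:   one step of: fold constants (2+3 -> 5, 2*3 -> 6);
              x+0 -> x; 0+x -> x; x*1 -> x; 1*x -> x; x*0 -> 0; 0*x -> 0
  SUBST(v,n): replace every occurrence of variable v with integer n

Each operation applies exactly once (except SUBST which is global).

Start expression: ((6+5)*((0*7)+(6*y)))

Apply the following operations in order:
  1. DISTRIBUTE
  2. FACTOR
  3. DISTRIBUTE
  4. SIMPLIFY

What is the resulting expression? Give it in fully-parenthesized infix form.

Answer: ((11*(0*7))+((6+5)*(6*y)))

Derivation:
Start: ((6+5)*((0*7)+(6*y)))
Apply DISTRIBUTE at root (target: ((6+5)*((0*7)+(6*y)))): ((6+5)*((0*7)+(6*y))) -> (((6+5)*(0*7))+((6+5)*(6*y)))
Apply FACTOR at root (target: (((6+5)*(0*7))+((6+5)*(6*y)))): (((6+5)*(0*7))+((6+5)*(6*y))) -> ((6+5)*((0*7)+(6*y)))
Apply DISTRIBUTE at root (target: ((6+5)*((0*7)+(6*y)))): ((6+5)*((0*7)+(6*y))) -> (((6+5)*(0*7))+((6+5)*(6*y)))
Apply SIMPLIFY at LL (target: (6+5)): (((6+5)*(0*7))+((6+5)*(6*y))) -> ((11*(0*7))+((6+5)*(6*y)))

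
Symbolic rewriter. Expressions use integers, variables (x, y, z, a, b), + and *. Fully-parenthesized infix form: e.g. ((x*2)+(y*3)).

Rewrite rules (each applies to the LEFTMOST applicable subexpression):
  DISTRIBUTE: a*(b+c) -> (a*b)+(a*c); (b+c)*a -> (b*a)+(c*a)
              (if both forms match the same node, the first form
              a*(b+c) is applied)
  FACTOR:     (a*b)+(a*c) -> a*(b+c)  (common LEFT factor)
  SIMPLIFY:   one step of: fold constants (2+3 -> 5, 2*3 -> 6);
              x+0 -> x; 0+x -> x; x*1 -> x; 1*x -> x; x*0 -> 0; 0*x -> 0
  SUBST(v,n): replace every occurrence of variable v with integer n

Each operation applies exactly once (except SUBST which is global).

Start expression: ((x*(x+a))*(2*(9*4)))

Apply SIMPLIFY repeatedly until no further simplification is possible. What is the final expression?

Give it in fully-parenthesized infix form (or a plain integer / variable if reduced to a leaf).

Start: ((x*(x+a))*(2*(9*4)))
Step 1: at RR: (9*4) -> 36; overall: ((x*(x+a))*(2*(9*4))) -> ((x*(x+a))*(2*36))
Step 2: at R: (2*36) -> 72; overall: ((x*(x+a))*(2*36)) -> ((x*(x+a))*72)
Fixed point: ((x*(x+a))*72)

Answer: ((x*(x+a))*72)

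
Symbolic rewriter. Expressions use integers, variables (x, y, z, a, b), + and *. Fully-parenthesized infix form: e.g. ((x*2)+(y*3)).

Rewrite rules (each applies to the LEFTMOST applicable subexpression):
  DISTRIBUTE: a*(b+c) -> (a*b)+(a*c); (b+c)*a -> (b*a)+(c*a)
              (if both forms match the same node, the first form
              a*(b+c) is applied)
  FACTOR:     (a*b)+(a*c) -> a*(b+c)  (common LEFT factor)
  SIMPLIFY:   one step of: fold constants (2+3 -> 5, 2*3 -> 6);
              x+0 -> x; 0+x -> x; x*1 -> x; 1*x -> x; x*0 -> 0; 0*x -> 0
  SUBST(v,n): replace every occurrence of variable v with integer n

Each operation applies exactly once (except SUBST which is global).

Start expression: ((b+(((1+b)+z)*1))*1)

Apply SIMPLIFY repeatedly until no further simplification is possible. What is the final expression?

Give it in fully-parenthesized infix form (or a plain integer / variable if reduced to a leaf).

Start: ((b+(((1+b)+z)*1))*1)
Step 1: at root: ((b+(((1+b)+z)*1))*1) -> (b+(((1+b)+z)*1)); overall: ((b+(((1+b)+z)*1))*1) -> (b+(((1+b)+z)*1))
Step 2: at R: (((1+b)+z)*1) -> ((1+b)+z); overall: (b+(((1+b)+z)*1)) -> (b+((1+b)+z))
Fixed point: (b+((1+b)+z))

Answer: (b+((1+b)+z))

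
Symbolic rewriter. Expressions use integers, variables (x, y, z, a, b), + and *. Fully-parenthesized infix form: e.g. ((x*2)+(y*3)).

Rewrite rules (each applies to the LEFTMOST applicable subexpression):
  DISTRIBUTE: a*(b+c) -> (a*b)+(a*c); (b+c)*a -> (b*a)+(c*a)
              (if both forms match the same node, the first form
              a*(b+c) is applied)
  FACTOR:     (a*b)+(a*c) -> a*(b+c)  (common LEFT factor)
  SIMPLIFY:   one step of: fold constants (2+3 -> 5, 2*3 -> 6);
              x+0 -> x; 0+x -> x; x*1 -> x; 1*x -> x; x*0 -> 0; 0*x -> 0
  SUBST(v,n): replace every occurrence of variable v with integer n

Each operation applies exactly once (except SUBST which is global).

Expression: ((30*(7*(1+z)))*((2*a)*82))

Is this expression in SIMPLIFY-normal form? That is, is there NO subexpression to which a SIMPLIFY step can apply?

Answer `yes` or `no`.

Expression: ((30*(7*(1+z)))*((2*a)*82))
Scanning for simplifiable subexpressions (pre-order)...
  at root: ((30*(7*(1+z)))*((2*a)*82)) (not simplifiable)
  at L: (30*(7*(1+z))) (not simplifiable)
  at LR: (7*(1+z)) (not simplifiable)
  at LRR: (1+z) (not simplifiable)
  at R: ((2*a)*82) (not simplifiable)
  at RL: (2*a) (not simplifiable)
Result: no simplifiable subexpression found -> normal form.

Answer: yes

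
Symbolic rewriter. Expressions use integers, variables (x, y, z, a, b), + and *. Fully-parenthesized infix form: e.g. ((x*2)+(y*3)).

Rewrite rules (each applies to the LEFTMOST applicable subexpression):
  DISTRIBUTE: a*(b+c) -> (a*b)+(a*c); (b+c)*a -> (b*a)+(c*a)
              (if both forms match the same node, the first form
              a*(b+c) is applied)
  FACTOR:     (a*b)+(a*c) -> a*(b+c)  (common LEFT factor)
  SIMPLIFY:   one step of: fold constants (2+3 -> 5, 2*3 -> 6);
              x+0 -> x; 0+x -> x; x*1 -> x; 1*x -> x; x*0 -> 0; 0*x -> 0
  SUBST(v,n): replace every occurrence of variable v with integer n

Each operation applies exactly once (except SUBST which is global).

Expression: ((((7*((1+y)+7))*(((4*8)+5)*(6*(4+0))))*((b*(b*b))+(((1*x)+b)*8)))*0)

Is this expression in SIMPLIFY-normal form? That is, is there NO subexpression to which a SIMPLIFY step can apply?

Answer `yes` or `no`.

Answer: no

Derivation:
Expression: ((((7*((1+y)+7))*(((4*8)+5)*(6*(4+0))))*((b*(b*b))+(((1*x)+b)*8)))*0)
Scanning for simplifiable subexpressions (pre-order)...
  at root: ((((7*((1+y)+7))*(((4*8)+5)*(6*(4+0))))*((b*(b*b))+(((1*x)+b)*8)))*0) (SIMPLIFIABLE)
  at L: (((7*((1+y)+7))*(((4*8)+5)*(6*(4+0))))*((b*(b*b))+(((1*x)+b)*8))) (not simplifiable)
  at LL: ((7*((1+y)+7))*(((4*8)+5)*(6*(4+0)))) (not simplifiable)
  at LLL: (7*((1+y)+7)) (not simplifiable)
  at LLLR: ((1+y)+7) (not simplifiable)
  at LLLRL: (1+y) (not simplifiable)
  at LLR: (((4*8)+5)*(6*(4+0))) (not simplifiable)
  at LLRL: ((4*8)+5) (not simplifiable)
  at LLRLL: (4*8) (SIMPLIFIABLE)
  at LLRR: (6*(4+0)) (not simplifiable)
  at LLRRR: (4+0) (SIMPLIFIABLE)
  at LR: ((b*(b*b))+(((1*x)+b)*8)) (not simplifiable)
  at LRL: (b*(b*b)) (not simplifiable)
  at LRLR: (b*b) (not simplifiable)
  at LRR: (((1*x)+b)*8) (not simplifiable)
  at LRRL: ((1*x)+b) (not simplifiable)
  at LRRLL: (1*x) (SIMPLIFIABLE)
Found simplifiable subexpr at path root: ((((7*((1+y)+7))*(((4*8)+5)*(6*(4+0))))*((b*(b*b))+(((1*x)+b)*8)))*0)
One SIMPLIFY step would give: 0
-> NOT in normal form.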